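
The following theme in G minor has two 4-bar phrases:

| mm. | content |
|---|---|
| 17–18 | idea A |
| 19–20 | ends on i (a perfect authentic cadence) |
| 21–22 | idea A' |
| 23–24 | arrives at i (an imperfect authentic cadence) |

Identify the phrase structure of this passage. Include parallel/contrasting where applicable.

phrase group

The second phrase closes with an imperfect authentic cadence, which is not stronger than the first phrase's perfect authentic cadence; without a weak→strong cadential pair there is no antecedent–consequent relationship, so this is a phrase group rather than a period.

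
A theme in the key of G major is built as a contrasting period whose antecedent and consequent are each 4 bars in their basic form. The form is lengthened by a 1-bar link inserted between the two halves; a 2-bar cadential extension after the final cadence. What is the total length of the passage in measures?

11 measures

Basic contrasting period: 4 + 4 = 8 bars.
8 (basic form) + 1 (link) + 2 (cadential extension) = 11.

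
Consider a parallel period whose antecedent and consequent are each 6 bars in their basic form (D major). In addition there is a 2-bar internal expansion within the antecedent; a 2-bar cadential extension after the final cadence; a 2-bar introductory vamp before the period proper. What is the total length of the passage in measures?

18 measures

Basic parallel period: 6 + 6 = 12 bars.
12 (basic form) + 2 (internal expansion) + 2 (cadential extension) + 2 (introduction) = 18.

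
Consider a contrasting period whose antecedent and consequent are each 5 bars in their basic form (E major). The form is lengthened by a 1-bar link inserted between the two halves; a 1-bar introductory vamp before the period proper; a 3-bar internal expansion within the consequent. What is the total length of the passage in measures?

15 measures

Basic contrasting period: 5 + 5 = 10 bars.
10 (basic form) + 1 (link) + 1 (introduction) + 3 (internal expansion) = 15.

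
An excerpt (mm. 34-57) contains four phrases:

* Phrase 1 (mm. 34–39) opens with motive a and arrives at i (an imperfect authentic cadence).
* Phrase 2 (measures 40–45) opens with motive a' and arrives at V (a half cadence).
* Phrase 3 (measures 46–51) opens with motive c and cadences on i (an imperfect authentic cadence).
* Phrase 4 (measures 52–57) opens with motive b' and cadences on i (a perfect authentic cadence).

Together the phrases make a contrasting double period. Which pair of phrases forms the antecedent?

phrases 1 and 2

In a double period the first pair of phrases (ending half cadence) is the large antecedent and the second pair (ending perfect authentic cadence) is the large consequent; the antecedent is phrases 1 and 2.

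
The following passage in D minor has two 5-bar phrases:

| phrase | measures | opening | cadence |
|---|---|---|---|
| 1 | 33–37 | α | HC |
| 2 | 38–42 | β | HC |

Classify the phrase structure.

The second phrase closes with a half cadence, which is not stronger than the first phrase's half cadence; without a weak→strong cadential pair there is no antecedent–consequent relationship, so this is a phrase group rather than a period.

phrase group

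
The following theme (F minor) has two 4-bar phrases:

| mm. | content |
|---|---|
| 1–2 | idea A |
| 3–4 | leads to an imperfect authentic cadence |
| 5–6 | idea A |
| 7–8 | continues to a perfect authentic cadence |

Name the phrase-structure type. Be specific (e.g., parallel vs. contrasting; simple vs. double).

Phrase 1 ends with an imperfect authentic cadence (weaker) and phrase 2 with a perfect authentic cadence (stronger): antecedent + consequent = a period.
The two phrases open with the same material (A / A), so the period is parallel.

parallel period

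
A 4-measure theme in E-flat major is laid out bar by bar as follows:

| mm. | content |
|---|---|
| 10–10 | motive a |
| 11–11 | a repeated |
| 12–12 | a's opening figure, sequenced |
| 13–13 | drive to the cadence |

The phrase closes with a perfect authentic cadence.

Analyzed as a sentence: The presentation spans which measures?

measures 10–11

The presentation of a sentence is the basic idea (m. 10) plus its repetition (m. 11); the presentation is therefore bars 10–11.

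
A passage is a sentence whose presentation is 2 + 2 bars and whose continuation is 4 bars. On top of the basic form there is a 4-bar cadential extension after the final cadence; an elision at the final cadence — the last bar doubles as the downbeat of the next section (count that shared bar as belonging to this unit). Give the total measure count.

12 measures

Basic sentence: 2 + 2 + 4 = 8 bars.
8 (basic form) + 4 (cadential extension) = 12.
The elision shares a bar with the next section but does not change this unit's count.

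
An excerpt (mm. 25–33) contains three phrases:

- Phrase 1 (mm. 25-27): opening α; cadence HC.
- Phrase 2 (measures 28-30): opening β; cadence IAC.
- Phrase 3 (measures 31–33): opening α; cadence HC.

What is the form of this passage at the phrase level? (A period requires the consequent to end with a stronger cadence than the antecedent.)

phrase group

The final phrase closes with a half cadence, which is not stronger than the preceding imperfect authentic cadence; the 3 phrases lack an overall antecedent–consequent design and so form a phrase group.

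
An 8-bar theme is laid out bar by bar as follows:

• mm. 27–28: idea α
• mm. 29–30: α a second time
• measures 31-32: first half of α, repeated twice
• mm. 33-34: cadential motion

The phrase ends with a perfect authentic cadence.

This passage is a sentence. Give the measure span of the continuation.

After the presentation (bars 27–30), the continuation covers the fragmentation through the cadence: bars 31–34.

measures 31–34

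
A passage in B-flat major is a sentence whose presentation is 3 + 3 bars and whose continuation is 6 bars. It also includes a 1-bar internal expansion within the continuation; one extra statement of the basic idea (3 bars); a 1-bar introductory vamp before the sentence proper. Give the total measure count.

Basic sentence: 3 + 3 + 6 = 12 bars.
12 (basic form) + 1 (internal expansion) + 3 (extra statement) + 1 (introduction) = 17.

17 measures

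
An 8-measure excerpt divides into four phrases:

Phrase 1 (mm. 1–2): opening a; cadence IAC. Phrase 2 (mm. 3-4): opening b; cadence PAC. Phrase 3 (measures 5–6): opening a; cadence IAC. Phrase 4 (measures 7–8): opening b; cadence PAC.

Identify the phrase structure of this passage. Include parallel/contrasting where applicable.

repeated period

The cadence pattern IAC–PAC–IAC–PAC is weak–strong twice, and phrases 3–4 restate phrases 1–2: a period heard twice, not a double period (which would end weakly at phrase 2).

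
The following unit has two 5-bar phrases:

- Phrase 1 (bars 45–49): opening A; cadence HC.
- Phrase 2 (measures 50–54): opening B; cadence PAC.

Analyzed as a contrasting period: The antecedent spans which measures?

The antecedent is the phrase ending with the weaker cadence (half cadence, phrase 1) and the consequent the one ending more conclusively (perfect authentic cadence, phrase 2); the antecedent is measures 45–49.

measures 45–49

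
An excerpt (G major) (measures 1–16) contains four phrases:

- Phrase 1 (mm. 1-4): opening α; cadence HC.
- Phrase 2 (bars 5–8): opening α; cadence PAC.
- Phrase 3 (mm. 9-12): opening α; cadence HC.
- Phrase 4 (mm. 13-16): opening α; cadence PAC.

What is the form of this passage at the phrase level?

repeated period

The cadence pattern HC–PAC–HC–PAC is weak–strong twice, and phrases 3–4 restate phrases 1–2: a period heard twice, not a double period (which would end weakly at phrase 2).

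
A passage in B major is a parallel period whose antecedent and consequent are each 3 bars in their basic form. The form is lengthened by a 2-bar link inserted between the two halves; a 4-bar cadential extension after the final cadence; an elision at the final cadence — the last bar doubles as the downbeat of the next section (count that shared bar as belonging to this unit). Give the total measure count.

Basic parallel period: 3 + 3 = 6 bars.
6 (basic form) + 2 (link) + 4 (cadential extension) = 12.
The elision shares a bar with the next section but does not change this unit's count.

12 measures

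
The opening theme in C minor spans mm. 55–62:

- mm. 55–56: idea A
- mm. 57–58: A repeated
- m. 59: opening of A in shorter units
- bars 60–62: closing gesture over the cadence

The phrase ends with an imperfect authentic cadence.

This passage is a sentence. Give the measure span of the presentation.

The presentation of a sentence is the basic idea (mm. 55–56) plus its repetition (mm. 57–58); the presentation is therefore mm. 55-58.

measures 55–58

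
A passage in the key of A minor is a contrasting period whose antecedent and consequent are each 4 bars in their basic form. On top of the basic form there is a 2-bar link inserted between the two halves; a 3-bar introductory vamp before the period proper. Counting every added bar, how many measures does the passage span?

13 measures

Basic contrasting period: 4 + 4 = 8 bars.
8 (basic form) + 2 (link) + 3 (introduction) = 13.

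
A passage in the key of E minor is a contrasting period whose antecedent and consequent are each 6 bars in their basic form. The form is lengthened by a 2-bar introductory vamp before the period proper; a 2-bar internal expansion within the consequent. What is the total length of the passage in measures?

Basic contrasting period: 6 + 6 = 12 bars.
12 (basic form) + 2 (introduction) + 2 (internal expansion) = 16.

16 measures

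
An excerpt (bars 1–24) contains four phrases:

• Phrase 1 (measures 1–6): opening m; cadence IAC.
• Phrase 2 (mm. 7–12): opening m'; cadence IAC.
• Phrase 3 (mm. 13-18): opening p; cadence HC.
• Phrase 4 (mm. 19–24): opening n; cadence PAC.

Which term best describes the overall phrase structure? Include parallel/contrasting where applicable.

Four phrases in two halves: the first half (mm. 1–12) ends with an imperfect authentic cadence, the second (mm. 13–24) with a perfect authentic cadence — a large antecedent–consequent pair, i.e. a double period.
Phrase 3 begins with different material from phrase 1, making it contrasting.

contrasting double period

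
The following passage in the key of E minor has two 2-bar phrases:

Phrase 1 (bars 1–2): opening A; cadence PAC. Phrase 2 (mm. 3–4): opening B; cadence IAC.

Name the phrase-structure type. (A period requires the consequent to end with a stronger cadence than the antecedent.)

The second phrase closes with an imperfect authentic cadence, which is not stronger than the first phrase's perfect authentic cadence; without a weak→strong cadential pair there is no antecedent–consequent relationship, so this is a phrase group rather than a period.

phrase group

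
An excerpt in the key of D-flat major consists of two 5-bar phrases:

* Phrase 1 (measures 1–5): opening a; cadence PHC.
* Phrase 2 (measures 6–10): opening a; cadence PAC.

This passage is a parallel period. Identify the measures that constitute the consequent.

The antecedent is the phrase ending with the weaker cadence (Phrygian half cadence, phrase 1) and the consequent the one ending more conclusively (perfect authentic cadence, phrase 2); the consequent is bars 6–10.

measures 6–10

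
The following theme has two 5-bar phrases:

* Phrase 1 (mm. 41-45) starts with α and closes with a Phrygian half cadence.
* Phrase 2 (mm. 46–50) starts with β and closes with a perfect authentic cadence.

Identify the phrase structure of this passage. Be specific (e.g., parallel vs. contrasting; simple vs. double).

Phrase 1 ends with a Phrygian half cadence (weaker) and phrase 2 with a perfect authentic cadence (stronger): antecedent + consequent = a period.
The two phrases open with different material (α / β), so the period is contrasting.

contrasting period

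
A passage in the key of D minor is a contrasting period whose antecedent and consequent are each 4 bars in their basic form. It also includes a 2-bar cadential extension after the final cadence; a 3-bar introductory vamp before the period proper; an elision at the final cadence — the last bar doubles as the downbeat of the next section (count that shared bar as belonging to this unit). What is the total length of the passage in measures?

Basic contrasting period: 4 + 4 = 8 bars.
8 (basic form) + 2 (cadential extension) + 3 (introduction) = 13.
The elision shares a bar with the next section but does not change this unit's count.

13 measures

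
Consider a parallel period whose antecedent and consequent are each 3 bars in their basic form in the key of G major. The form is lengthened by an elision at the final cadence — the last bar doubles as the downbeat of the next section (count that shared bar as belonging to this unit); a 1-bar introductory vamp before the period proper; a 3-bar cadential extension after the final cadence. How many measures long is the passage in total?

10 measures

Basic parallel period: 3 + 3 = 6 bars.
6 (basic form) + 1 (introduction) + 3 (cadential extension) = 10.
The elision shares a bar with the next section but does not change this unit's count.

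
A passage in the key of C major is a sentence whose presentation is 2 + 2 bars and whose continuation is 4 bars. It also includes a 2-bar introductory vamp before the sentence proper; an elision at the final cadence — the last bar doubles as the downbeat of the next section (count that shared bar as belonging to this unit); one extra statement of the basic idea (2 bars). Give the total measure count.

12 measures

Basic sentence: 2 + 2 + 4 = 8 bars.
8 (basic form) + 2 (introduction) + 2 (extra statement) = 12.
The elision shares a bar with the next section but does not change this unit's count.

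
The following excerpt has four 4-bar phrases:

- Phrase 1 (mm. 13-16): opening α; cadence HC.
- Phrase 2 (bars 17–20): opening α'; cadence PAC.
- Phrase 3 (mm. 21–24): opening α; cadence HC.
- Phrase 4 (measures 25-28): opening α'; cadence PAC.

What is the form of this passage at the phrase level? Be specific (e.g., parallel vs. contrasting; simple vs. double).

The cadence pattern HC–PAC–HC–PAC is weak–strong twice, and phrases 3–4 restate phrases 1–2: a period heard twice, not a double period (which would end weakly at phrase 2).

repeated period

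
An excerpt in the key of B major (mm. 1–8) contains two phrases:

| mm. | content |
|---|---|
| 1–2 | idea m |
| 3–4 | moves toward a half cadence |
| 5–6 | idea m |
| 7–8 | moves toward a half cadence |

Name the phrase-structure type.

Both phrases have the same opening (m) and the same cadence (half cadence): the second is a restatement, not a consequent, so this is a repeated phrase rather than a period.

repeated phrase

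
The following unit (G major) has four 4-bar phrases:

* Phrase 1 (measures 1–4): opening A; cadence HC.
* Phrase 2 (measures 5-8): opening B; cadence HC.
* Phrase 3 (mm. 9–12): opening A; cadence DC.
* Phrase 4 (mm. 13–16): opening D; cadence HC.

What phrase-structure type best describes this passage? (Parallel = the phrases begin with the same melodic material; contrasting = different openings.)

Phrase 4 ends with a half cadence, no stronger than phrase 2's half cadence, so the four phrases do not form a double period; nor do phrases 3–4 duplicate 1–2, so it is not a repeated period. With no phrase reaching a conclusive cadence, the passage is a phrase group.

phrase group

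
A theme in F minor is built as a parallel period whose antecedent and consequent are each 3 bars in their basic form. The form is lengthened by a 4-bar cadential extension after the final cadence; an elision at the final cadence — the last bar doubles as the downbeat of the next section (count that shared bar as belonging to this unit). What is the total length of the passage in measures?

Basic parallel period: 3 + 3 = 6 bars.
6 (basic form) + 4 (cadential extension) = 10.
The elision shares a bar with the next section but does not change this unit's count.

10 measures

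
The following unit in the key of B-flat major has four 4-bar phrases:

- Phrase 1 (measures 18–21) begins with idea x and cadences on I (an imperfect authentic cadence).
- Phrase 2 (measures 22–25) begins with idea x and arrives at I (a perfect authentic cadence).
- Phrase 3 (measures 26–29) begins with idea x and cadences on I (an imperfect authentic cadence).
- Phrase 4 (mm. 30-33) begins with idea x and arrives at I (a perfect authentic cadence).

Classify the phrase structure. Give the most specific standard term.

repeated period

The cadence pattern IAC–PAC–IAC–PAC is weak–strong twice, and phrases 3–4 restate phrases 1–2: a period heard twice, not a double period (which would end weakly at phrase 2).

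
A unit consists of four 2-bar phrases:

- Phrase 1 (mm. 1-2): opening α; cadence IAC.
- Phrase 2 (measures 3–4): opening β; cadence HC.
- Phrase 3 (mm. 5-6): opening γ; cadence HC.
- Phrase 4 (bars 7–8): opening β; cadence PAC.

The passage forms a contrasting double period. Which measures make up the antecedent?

measures 1–4

In a double period the first pair of phrases (ending half cadence) is the large antecedent and the second pair (ending perfect authentic cadence) is the large consequent; the antecedent is measures 1–4.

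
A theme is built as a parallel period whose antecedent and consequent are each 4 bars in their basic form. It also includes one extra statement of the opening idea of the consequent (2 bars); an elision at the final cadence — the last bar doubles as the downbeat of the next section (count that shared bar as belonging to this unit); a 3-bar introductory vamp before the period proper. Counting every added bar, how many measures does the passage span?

Basic parallel period: 4 + 4 = 8 bars.
8 (basic form) + 2 (extra statement) + 3 (introduction) = 13.
The elision shares a bar with the next section but does not change this unit's count.

13 measures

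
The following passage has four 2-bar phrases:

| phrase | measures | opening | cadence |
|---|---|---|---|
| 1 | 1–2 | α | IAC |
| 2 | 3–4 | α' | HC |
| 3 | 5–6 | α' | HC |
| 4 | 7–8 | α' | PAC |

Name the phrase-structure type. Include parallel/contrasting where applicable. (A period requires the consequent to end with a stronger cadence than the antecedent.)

Four phrases in two halves: the first half (mm. 1–4) ends with a half cadence, the second (mm. 5–8) with a perfect authentic cadence — a large antecedent–consequent pair, i.e. a double period.
Phrase 3 begins with the same material as phrase 1, making it parallel.

parallel double period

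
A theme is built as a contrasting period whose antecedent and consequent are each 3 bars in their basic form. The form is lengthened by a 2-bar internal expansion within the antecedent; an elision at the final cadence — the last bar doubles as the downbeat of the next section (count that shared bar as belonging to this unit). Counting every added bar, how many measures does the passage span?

8 measures

Basic contrasting period: 3 + 3 = 6 bars.
6 (basic form) + 2 (internal expansion) = 8.
The elision shares a bar with the next section but does not change this unit's count.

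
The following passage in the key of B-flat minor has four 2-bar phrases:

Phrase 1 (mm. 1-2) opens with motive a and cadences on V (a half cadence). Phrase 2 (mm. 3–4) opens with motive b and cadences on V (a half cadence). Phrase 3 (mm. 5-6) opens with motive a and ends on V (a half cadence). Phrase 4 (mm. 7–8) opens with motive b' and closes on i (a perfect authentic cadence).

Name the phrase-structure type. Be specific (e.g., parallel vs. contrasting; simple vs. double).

parallel double period

Four phrases in two halves: the first half (bars 1-4) ends with a half cadence, the second (mm. 5–8) with a perfect authentic cadence — a large antecedent–consequent pair, i.e. a double period.
Phrase 3 begins with the same material as phrase 1, making it parallel.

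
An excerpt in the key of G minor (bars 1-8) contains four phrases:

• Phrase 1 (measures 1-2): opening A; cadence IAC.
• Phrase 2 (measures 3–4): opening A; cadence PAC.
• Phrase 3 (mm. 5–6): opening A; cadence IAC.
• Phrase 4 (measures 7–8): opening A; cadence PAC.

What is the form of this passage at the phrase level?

repeated period

The cadence pattern IAC–PAC–IAC–PAC is weak–strong twice, and phrases 3–4 restate phrases 1–2: a period heard twice, not a double period (which would end weakly at phrase 2).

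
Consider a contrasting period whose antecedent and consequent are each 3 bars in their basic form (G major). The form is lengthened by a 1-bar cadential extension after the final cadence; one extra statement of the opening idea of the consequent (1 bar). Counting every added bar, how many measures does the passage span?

8 measures

Basic contrasting period: 3 + 3 = 6 bars.
6 (basic form) + 1 (cadential extension) + 1 (extra statement) = 8.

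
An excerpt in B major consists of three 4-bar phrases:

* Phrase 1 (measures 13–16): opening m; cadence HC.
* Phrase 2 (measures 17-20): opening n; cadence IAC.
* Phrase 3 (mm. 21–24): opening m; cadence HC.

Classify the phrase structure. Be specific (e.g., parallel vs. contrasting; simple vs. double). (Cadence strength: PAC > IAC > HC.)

The final phrase closes with a half cadence, which is not stronger than the preceding imperfect authentic cadence; the 3 phrases lack an overall antecedent–consequent design and so form a phrase group.

phrase group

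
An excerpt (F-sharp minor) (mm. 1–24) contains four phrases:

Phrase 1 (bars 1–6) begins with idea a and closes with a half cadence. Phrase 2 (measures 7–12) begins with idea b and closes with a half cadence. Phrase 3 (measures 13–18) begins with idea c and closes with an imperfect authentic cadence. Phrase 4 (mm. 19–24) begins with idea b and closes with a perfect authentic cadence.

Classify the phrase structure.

contrasting double period

Four phrases in two halves: the first half (bars 1-12) ends with a half cadence, the second (bars 13–24) with a perfect authentic cadence — a large antecedent–consequent pair, i.e. a double period.
Phrase 3 begins with different material from phrase 1, making it contrasting.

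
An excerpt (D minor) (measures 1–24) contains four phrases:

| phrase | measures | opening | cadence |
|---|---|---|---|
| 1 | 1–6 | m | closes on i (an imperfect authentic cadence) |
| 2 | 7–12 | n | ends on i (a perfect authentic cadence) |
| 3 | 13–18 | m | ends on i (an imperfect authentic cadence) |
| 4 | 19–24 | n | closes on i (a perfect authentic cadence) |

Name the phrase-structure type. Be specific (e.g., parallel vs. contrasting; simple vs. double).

repeated period

The cadence pattern IAC–PAC–IAC–PAC is weak–strong twice, and phrases 3–4 restate phrases 1–2: a period heard twice, not a double period (which would end weakly at phrase 2).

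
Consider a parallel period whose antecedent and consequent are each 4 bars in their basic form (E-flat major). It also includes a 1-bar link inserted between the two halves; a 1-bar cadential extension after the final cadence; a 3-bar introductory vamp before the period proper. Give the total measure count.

Basic parallel period: 4 + 4 = 8 bars.
8 (basic form) + 1 (link) + 1 (cadential extension) + 3 (introduction) = 13.

13 measures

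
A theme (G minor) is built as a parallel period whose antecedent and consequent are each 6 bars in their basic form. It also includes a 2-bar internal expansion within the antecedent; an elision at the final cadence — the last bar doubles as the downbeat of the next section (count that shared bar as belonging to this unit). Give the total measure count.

Basic parallel period: 6 + 6 = 12 bars.
12 (basic form) + 2 (internal expansion) = 14.
The elision shares a bar with the next section but does not change this unit's count.

14 measures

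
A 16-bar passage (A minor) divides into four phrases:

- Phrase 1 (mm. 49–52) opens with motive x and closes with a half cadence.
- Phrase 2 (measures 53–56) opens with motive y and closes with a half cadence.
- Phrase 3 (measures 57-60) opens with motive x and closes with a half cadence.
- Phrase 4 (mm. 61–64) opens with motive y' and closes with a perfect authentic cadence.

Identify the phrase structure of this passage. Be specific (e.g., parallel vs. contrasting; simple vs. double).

Four phrases in two halves: the first half (measures 49–56) ends with a half cadence, the second (mm. 57-64) with a perfect authentic cadence — a large antecedent–consequent pair, i.e. a double period.
Phrase 3 begins with the same material as phrase 1, making it parallel.

parallel double period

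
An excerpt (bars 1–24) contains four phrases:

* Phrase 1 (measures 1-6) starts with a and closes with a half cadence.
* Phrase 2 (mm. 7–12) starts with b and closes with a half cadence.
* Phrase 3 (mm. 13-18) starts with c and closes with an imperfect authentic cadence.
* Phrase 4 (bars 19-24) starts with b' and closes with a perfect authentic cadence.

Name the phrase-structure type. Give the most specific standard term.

Four phrases in two halves: the first half (measures 1–12) ends with a half cadence, the second (mm. 13–24) with a perfect authentic cadence — a large antecedent–consequent pair, i.e. a double period.
Phrase 3 begins with different material from phrase 1, making it contrasting.

contrasting double period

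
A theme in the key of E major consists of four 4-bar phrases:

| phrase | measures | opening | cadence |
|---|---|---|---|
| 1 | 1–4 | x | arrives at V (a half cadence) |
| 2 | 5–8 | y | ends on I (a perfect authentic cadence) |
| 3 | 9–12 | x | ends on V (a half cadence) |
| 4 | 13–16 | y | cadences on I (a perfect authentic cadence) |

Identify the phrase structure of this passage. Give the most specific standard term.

The cadence pattern HC–PAC–HC–PAC is weak–strong twice, and phrases 3–4 restate phrases 1–2: a period heard twice, not a double period (which would end weakly at phrase 2).

repeated period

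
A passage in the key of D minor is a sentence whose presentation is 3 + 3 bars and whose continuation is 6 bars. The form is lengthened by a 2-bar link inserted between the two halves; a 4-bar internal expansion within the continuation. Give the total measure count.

18 measures

Basic sentence: 3 + 3 + 6 = 12 bars.
12 (basic form) + 2 (link) + 4 (internal expansion) = 18.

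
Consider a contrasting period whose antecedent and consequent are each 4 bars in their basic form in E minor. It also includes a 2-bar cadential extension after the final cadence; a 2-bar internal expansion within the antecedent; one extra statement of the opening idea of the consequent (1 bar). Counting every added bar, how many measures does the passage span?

Basic contrasting period: 4 + 4 = 8 bars.
8 (basic form) + 2 (cadential extension) + 2 (internal expansion) + 1 (extra statement) = 13.

13 measures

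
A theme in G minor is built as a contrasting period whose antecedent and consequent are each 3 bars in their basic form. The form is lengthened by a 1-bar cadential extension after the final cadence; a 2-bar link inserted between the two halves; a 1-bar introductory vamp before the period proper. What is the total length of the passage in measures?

Basic contrasting period: 3 + 3 = 6 bars.
6 (basic form) + 1 (cadential extension) + 2 (link) + 1 (introduction) = 10.

10 measures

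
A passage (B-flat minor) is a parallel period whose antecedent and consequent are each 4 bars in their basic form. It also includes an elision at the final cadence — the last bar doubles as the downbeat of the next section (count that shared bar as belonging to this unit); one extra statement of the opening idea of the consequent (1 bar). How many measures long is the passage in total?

Basic parallel period: 4 + 4 = 8 bars.
8 (basic form) + 1 (extra statement) = 9.
The elision shares a bar with the next section but does not change this unit's count.

9 measures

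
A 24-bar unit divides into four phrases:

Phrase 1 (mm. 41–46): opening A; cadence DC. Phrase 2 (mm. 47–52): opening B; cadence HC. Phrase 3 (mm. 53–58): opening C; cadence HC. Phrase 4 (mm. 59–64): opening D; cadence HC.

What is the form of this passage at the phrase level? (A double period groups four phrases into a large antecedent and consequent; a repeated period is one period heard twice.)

Phrase 4 ends with a half cadence, no stronger than phrase 2's half cadence, so the four phrases do not form a double period; nor do phrases 3–4 duplicate 1–2, so it is not a repeated period. With no phrase reaching a conclusive cadence, the passage is a phrase group.

phrase group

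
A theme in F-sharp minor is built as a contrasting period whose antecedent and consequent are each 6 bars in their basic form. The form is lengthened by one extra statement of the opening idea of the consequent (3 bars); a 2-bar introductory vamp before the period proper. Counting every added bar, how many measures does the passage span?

17 measures

Basic contrasting period: 6 + 6 = 12 bars.
12 (basic form) + 3 (extra statement) + 2 (introduction) = 17.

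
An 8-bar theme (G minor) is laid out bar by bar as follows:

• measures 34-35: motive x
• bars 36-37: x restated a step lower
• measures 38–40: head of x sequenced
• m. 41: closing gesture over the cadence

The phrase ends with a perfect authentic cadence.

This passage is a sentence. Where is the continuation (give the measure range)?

After the presentation (measures 34-37), the continuation covers the fragmentation through the cadence: measures 38-41.

measures 38–41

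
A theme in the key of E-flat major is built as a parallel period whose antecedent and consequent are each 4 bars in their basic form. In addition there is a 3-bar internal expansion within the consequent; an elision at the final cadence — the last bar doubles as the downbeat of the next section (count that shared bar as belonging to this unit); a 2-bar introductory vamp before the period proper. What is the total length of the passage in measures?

Basic parallel period: 4 + 4 = 8 bars.
8 (basic form) + 3 (internal expansion) + 2 (introduction) = 13.
The elision shares a bar with the next section but does not change this unit's count.

13 measures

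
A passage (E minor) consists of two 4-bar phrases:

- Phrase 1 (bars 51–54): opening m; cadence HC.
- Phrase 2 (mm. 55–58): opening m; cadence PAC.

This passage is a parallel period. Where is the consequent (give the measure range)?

measures 55–58

The antecedent is the phrase ending with the weaker cadence (half cadence, phrase 1) and the consequent the one ending more conclusively (perfect authentic cadence, phrase 2); the consequent is measures 55–58.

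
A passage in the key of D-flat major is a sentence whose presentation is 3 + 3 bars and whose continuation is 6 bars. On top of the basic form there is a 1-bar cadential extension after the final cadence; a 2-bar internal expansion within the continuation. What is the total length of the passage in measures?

15 measures

Basic sentence: 3 + 3 + 6 = 12 bars.
12 (basic form) + 1 (cadential extension) + 2 (internal expansion) = 15.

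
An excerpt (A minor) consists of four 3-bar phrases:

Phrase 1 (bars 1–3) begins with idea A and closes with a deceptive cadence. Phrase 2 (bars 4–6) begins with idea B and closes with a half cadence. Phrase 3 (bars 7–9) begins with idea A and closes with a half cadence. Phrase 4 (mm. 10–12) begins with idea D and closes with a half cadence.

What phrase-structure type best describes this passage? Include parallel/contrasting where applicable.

phrase group

Phrase 4 ends with a half cadence, no stronger than phrase 2's half cadence, so the four phrases do not form a double period; nor do phrases 3–4 duplicate 1–2, so it is not a repeated period. With no phrase reaching a conclusive cadence, the passage is a phrase group.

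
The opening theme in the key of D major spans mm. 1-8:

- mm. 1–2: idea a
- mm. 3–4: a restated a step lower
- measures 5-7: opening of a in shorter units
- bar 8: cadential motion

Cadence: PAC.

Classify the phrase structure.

sentence

Basic idea (mm. 1–2) + its repetition (mm. 3–4) form the presentation; fragmentation and cadence (mm. 5-8) form the continuation — the 8-bar whole is a sentence.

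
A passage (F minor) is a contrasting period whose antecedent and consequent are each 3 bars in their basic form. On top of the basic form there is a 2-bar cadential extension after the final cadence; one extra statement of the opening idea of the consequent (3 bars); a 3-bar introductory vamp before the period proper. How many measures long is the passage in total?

Basic contrasting period: 3 + 3 = 6 bars.
6 (basic form) + 2 (cadential extension) + 3 (extra statement) + 3 (introduction) = 14.

14 measures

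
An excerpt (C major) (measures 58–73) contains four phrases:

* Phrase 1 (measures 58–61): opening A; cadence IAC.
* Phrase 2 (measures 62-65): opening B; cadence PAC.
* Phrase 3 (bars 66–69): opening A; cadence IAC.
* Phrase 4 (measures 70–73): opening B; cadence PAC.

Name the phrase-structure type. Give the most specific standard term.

repeated period

The cadence pattern IAC–PAC–IAC–PAC is weak–strong twice, and phrases 3–4 restate phrases 1–2: a period heard twice, not a double period (which would end weakly at phrase 2).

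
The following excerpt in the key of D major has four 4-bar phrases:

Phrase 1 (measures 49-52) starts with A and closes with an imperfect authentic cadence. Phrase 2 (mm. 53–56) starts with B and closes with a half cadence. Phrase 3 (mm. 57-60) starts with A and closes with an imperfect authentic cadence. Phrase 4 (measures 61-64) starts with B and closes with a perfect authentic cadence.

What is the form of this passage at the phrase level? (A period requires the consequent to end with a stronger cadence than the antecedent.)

parallel double period

Four phrases in two halves: the first half (bars 49-56) ends with a half cadence, the second (measures 57–64) with a perfect authentic cadence — a large antecedent–consequent pair, i.e. a double period.
Phrase 3 begins with the same material as phrase 1, making it parallel.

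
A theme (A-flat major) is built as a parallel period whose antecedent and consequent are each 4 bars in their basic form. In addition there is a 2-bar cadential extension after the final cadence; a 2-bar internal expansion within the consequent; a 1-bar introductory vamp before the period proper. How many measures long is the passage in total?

13 measures

Basic parallel period: 4 + 4 = 8 bars.
8 (basic form) + 2 (cadential extension) + 2 (internal expansion) + 1 (introduction) = 13.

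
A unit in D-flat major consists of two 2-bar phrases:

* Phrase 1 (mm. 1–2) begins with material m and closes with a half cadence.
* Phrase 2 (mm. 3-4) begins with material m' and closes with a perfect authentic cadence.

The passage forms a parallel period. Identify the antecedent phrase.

phrase 1

The phrase ending with the weaker cadence (half cadence) is the antecedent; the one ending more conclusively (perfect authentic cadence) is the consequent. The antecedent is phrase 1.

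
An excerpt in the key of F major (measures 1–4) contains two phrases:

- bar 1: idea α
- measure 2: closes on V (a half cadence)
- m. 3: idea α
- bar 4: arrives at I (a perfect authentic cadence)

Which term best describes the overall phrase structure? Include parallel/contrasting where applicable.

Phrase 1 ends with a half cadence (weaker) and phrase 2 with a perfect authentic cadence (stronger): antecedent + consequent = a period.
The two phrases open with the same material (α / α), so the period is parallel.

parallel period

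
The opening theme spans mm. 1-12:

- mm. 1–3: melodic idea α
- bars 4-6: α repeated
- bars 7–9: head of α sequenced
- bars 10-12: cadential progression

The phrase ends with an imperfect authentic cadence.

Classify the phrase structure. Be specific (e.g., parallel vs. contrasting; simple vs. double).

sentence

Basic idea (measures 1-3) + its repetition (mm. 4-6) form the presentation; fragmentation and cadence (mm. 7–12) form the continuation — the 12-bar whole is a sentence.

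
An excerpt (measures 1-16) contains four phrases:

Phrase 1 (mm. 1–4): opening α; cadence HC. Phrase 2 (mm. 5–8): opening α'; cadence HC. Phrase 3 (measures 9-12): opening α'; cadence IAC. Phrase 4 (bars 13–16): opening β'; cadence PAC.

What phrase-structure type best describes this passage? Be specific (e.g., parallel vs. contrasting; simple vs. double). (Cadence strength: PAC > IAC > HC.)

parallel double period

Four phrases in two halves: the first half (mm. 1–8) ends with a half cadence, the second (mm. 9-16) with a perfect authentic cadence — a large antecedent–consequent pair, i.e. a double period.
Phrase 3 begins with the same material as phrase 1, making it parallel.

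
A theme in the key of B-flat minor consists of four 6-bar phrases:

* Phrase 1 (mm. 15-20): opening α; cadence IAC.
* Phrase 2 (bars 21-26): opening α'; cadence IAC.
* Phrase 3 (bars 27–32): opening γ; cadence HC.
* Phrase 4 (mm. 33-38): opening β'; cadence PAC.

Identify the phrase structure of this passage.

Four phrases in two halves: the first half (measures 15–26) ends with an imperfect authentic cadence, the second (mm. 27–38) with a perfect authentic cadence — a large antecedent–consequent pair, i.e. a double period.
Phrase 3 begins with different material from phrase 1, making it contrasting.

contrasting double period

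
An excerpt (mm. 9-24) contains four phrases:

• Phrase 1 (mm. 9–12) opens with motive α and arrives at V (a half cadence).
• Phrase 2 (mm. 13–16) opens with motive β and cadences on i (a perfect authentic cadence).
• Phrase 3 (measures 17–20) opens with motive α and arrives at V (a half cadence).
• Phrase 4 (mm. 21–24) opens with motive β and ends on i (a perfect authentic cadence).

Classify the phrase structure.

The cadence pattern HC–PAC–HC–PAC is weak–strong twice, and phrases 3–4 restate phrases 1–2: a period heard twice, not a double period (which would end weakly at phrase 2).

repeated period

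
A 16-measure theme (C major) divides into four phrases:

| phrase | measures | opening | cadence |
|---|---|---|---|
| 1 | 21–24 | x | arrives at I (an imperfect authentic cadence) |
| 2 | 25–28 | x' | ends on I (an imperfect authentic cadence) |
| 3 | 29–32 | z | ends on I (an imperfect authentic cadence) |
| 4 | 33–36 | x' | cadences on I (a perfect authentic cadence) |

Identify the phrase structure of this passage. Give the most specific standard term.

contrasting double period

Four phrases in two halves: the first half (mm. 21–28) ends with an imperfect authentic cadence, the second (bars 29–36) with a perfect authentic cadence — a large antecedent–consequent pair, i.e. a double period.
Phrase 3 begins with different material from phrase 1, making it contrasting.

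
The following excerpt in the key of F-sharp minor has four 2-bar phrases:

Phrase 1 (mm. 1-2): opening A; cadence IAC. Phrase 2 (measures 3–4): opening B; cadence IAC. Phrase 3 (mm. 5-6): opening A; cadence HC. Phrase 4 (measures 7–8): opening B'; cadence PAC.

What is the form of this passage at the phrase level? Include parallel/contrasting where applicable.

parallel double period

Four phrases in two halves: the first half (mm. 1–4) ends with an imperfect authentic cadence, the second (mm. 5–8) with a perfect authentic cadence — a large antecedent–consequent pair, i.e. a double period.
Phrase 3 begins with the same material as phrase 1, making it parallel.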